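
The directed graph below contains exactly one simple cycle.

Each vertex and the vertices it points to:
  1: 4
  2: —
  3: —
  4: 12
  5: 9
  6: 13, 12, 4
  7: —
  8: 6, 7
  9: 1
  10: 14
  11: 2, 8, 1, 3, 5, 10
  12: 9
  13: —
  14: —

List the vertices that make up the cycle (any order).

DFS with gray/black marking from 1:
1 gray
  4 gray
    12 gray
      9 gray
        9→1: 1 is gray → back edge
Back edge closes the cycle 1 → 4 → 12 → 9 → 1; its vertices are {1, 4, 9, 12}.

1, 4, 9, 12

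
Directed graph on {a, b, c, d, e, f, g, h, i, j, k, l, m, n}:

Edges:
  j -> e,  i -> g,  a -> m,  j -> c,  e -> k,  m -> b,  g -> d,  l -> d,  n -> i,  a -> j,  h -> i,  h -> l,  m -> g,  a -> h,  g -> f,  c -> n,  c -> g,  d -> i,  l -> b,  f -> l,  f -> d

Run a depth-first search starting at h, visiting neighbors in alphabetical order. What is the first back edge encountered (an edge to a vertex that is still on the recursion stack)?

d->i

DFS from h (visiting neighbors in alphabetical order); mark gray on enter, black on exit:
h gray
  i gray
    g gray
      d gray
        d→i: i is gray → back edge
First back edge: d → i.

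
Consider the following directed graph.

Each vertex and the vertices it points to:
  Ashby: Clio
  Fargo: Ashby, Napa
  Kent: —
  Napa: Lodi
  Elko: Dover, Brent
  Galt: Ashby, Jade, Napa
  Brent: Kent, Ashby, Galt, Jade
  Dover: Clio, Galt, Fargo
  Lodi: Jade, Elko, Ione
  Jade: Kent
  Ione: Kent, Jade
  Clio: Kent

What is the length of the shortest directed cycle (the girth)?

For each vertex v, BFS finds the shortest path from v back to v.
The shortest such closed walk is Lodi → Elko → Brent → Galt → Napa → Lodi, length 5.

5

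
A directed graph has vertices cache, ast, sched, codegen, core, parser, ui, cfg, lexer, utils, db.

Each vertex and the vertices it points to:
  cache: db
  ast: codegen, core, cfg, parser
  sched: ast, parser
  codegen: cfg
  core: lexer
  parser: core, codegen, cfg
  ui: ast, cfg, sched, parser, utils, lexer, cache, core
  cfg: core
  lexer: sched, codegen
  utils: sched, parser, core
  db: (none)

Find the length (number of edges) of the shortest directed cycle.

4

For each vertex v, BFS finds the shortest path from v back to v.
The shortest such closed walk is lexer → codegen → cfg → core → lexer, length 4.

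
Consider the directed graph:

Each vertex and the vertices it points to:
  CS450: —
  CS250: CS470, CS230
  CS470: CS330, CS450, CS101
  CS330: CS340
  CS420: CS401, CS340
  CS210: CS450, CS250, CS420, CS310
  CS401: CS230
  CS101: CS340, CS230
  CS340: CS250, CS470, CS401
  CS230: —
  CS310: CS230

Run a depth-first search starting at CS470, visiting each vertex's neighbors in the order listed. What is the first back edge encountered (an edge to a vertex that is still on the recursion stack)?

CS250→CS470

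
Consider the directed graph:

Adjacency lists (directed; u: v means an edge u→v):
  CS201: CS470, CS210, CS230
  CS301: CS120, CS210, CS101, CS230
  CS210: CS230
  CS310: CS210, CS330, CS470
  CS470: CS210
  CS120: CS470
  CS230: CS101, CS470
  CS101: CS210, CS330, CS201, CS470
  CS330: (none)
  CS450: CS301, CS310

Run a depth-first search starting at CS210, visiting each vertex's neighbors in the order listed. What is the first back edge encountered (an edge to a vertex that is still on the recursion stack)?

CS101→CS210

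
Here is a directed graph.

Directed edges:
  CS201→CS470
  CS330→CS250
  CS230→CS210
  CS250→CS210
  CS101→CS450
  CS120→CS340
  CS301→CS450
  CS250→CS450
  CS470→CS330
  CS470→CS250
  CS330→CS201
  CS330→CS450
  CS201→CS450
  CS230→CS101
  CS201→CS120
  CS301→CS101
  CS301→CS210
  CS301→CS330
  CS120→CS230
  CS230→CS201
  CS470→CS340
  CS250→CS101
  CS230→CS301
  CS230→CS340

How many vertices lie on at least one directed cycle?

A vertex is on a directed cycle iff it belongs to a strongly connected component of size ≥ 2 (or has a self-loop).
The vertices on cycles are {CS120, CS201, CS230, CS301, CS330, CS470} — 6 in total.

6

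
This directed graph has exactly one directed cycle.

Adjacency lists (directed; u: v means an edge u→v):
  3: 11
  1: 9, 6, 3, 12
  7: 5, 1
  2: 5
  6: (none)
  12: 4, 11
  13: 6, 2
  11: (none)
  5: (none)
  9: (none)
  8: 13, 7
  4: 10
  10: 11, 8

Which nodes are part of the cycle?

DFS with gray/black marking from 8:
8 gray
  13 gray
    6 gray
    6 black
    2 gray
      5 gray
      5 black
    2 black
  13 black
  7 gray
    7→5: 5 black — skip
    1 gray
      9 gray
      9 black
      1→6: 6 black — skip
      3 gray
        11 gray
        11 black
      3 black
      12 gray
        4 gray
          10 gray
            10→11: 11 black — skip
            10→8: 8 is gray → back edge
Back edge closes the cycle 8 → 7 → 1 → 12 → 4 → 10 → 8; its vertices are {1, 4, 7, 8, 10, 12}.

1, 4, 7, 8, 10, 12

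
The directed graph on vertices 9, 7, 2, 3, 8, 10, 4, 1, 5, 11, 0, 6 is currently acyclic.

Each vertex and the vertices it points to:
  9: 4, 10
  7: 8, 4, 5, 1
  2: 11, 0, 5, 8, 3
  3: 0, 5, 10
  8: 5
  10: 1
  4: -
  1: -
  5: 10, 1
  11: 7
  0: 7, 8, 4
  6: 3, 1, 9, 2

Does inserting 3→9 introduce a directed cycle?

No

Adding 3→9 creates a cycle iff 9 can already reach 3.
Explore from 9: no path reaches 3. The graph stays acyclic.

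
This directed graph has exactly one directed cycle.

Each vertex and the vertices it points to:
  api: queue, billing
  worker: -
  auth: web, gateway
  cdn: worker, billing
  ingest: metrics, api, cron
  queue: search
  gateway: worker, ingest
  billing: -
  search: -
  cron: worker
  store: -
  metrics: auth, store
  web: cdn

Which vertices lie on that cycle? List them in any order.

DFS with gray/black marking from ingest:
ingest gray
  metrics gray
    auth gray
      web gray
        cdn gray
          worker gray
          worker black
          billing gray
          billing black
        cdn black
      web black
      gateway gray
        gateway→worker: worker black — skip
        gateway→ingest: ingest is gray → back edge
Back edge closes the cycle ingest → metrics → auth → gateway → ingest; its vertices are {auth, ingest, gateway, metrics}.

auth, ingest, gateway, metrics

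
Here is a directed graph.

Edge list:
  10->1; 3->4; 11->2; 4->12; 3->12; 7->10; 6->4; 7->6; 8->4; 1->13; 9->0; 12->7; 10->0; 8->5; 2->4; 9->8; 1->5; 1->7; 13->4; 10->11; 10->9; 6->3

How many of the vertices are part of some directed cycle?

A vertex is on a directed cycle iff it belongs to a strongly connected component of size ≥ 2 (or has a self-loop).
The vertices on cycles are {1, 2, 3, 4, 6, 7, 8, 9, 10, 11, 12, 13} — 12 in total.

12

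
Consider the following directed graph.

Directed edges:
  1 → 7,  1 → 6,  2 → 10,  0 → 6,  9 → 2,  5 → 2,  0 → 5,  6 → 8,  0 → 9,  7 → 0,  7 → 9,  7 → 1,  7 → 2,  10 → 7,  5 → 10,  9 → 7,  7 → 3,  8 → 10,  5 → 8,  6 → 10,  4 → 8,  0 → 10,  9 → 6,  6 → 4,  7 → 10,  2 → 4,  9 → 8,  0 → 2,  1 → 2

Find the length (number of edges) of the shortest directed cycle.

For each vertex v, BFS finds the shortest path from v back to v.
The shortest such closed walk is 7 → 10 → 7, length 2.

2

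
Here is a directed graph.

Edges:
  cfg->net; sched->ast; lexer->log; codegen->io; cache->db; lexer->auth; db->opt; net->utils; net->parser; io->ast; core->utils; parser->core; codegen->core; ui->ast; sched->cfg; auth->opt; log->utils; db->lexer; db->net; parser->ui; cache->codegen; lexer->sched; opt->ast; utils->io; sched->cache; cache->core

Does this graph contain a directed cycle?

DFS with white/gray/black marking, starting from codegen:
codegen gray
  io gray
    ast gray
    ast black
  io black
  core gray
    utils gray
      utils→io: io black — skip
    utils black
  core black
codegen black
parser gray
  ui gray
    ui→ast: ast black — skip
  ui black
  parser→core: core black — skip
parser black
lexer gray
  auth gray
    opt gray
      opt→ast: ast black — skip
    opt black
  auth black
  sched gray
    sched→ast: ast black — skip
    cfg gray
      net gray
        net→parser: parser black — skip
        net→utils: utils black — skip
      net black
    cfg black
    cache gray
      cache→core: core black — skip
      db gray
        db→lexer: lexer is gray → back edge
Back edge found, so a cycle exists: lexer → sched → cache → db → lexer.

Yes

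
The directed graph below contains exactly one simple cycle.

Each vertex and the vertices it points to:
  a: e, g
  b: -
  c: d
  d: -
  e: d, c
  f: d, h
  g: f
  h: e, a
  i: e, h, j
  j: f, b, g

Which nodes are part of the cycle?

a, f, g, h

DFS with gray/black marking from h:
h gray
  e gray
    d gray
    d black
    c gray
      c→d: d black — skip
    c black
  e black
  a gray
    a→e: e black — skip
    g gray
      f gray
        f→d: d black — skip
        f→h: h is gray → back edge
Back edge closes the cycle h → a → g → f → h; its vertices are {a, f, g, h}.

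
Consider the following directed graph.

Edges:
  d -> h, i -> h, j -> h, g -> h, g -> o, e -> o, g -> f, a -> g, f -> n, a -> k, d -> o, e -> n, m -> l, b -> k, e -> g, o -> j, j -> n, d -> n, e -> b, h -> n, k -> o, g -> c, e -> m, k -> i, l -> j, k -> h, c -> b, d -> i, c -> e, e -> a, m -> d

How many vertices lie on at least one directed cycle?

A vertex is on a directed cycle iff it belongs to a strongly connected component of size ≥ 2 (or has a self-loop).
The vertices on cycles are {a, c, e, g} — 4 in total.

4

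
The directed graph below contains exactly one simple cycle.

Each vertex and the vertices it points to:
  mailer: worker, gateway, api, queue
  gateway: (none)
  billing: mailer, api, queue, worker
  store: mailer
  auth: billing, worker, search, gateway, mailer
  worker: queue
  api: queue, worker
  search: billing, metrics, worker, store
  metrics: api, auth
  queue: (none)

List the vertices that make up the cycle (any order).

auth, search, metrics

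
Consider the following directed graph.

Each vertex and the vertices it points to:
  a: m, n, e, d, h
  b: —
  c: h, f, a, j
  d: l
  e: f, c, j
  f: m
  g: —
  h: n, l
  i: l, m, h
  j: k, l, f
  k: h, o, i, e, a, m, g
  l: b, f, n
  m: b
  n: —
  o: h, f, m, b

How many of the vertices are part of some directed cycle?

A vertex is on a directed cycle iff it belongs to a strongly connected component of size ≥ 2 (or has a self-loop).
The vertices on cycles are {a, c, e, j, k} — 5 in total.

5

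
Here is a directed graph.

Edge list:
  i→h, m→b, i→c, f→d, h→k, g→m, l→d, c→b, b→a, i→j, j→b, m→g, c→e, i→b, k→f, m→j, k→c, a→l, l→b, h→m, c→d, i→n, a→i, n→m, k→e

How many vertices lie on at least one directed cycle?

11

A vertex is on a directed cycle iff it belongs to a strongly connected component of size ≥ 2 (or has a self-loop).
The vertices on cycles are {a, b, c, g, h, i, j, k, l, m, n} — 11 in total.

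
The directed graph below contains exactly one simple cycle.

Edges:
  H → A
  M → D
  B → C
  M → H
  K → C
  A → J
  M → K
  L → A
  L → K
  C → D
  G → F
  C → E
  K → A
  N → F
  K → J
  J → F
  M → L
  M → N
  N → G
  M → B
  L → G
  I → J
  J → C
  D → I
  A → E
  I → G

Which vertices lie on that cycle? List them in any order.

C, D, I, J

DFS with gray/black marking from D:
D gray
  I gray
    G gray
      F gray
      F black
    G black
    J gray
      C gray
        C→D: D is gray → back edge
Back edge closes the cycle D → I → J → C → D; its vertices are {C, D, I, J}.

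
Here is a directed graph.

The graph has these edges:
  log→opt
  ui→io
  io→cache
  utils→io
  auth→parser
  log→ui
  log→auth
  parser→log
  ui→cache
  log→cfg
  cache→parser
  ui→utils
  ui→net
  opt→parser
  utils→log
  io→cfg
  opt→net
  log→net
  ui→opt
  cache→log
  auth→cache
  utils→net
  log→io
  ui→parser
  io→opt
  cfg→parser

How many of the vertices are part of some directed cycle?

9

A vertex is on a directed cycle iff it belongs to a strongly connected component of size ≥ 2 (or has a self-loop).
The vertices on cycles are {io, ui, cfg, log, opt, auth, cache, utils, parser} — 9 in total.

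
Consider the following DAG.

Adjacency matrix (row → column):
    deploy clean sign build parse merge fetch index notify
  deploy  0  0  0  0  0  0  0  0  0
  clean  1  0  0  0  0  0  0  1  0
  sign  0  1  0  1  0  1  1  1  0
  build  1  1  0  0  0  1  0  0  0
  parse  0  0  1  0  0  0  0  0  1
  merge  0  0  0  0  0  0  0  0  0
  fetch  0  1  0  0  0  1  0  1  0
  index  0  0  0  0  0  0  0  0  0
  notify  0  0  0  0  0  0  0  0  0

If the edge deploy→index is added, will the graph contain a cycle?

Adding deploy→index creates a cycle iff index can already reach deploy.
Explore from index: no path reaches deploy. The graph stays acyclic.

No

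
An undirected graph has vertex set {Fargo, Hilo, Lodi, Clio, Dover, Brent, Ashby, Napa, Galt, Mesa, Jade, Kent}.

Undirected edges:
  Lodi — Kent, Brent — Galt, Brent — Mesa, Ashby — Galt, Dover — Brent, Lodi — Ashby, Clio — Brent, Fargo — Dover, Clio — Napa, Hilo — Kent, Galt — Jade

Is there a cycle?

No

DFS, tracking each vertex's parent; an edge to a visited non-parent vertex closes a cycle.
Start from Dover:
visit Dover (parent –)
  visit Brent (parent Dover)
    visit Clio (parent Brent)
      Clio–Brent: parent, skip
      visit Napa (parent Clio)
        Napa–Clio: parent, skip
    visit Mesa (parent Brent)
      Mesa–Brent: parent, skip
    visit Galt (parent Brent)
      visit Jade (parent Galt)
        Jade–Galt: parent, skip
      visit Ashby (parent Galt)
        Ashby–Galt: parent, skip
        visit Lodi (parent Ashby)
          Lodi–Ashby: parent, skip
          visit Kent (parent Lodi)
            visit Hilo (parent Kent)
              Hilo–Kent: parent, skip
            Kent–Lodi: parent, skip
      Galt–Brent: parent, skip
    Brent–Dover: parent, skip
  visit Fargo (parent Dover)
    Fargo–Dover: parent, skip
No non-parent visited neighbor found — the graph is a forest.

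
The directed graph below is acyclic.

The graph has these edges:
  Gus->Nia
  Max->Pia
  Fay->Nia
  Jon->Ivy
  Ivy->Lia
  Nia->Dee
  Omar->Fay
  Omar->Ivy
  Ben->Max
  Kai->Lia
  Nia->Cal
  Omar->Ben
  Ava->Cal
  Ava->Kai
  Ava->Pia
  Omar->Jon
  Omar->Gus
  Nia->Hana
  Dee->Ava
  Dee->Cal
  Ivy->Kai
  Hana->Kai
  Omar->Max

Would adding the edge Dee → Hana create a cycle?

Adding Dee→Hana creates a cycle iff Hana can already reach Dee.
Explore from Hana: no path reaches Dee. The graph stays acyclic.

No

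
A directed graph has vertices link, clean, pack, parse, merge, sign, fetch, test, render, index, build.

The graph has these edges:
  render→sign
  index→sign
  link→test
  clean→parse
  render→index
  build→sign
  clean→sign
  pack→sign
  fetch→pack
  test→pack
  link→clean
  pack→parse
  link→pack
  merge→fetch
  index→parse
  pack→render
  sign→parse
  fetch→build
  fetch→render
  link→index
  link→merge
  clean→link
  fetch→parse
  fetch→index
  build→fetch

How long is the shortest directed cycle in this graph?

For each vertex v, BFS finds the shortest path from v back to v.
The shortest such closed walk is clean → link → clean, length 2.

2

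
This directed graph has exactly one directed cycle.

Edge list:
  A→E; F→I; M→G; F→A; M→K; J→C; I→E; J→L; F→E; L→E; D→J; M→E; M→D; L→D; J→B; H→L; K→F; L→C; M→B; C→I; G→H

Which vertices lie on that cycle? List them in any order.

D, J, L

DFS with gray/black marking from D:
D gray
  J gray
    L gray
      C gray
        I gray
          E gray
          E black
        I black
      C black
      L→D: D is gray → back edge
Back edge closes the cycle D → J → L → D; its vertices are {D, J, L}.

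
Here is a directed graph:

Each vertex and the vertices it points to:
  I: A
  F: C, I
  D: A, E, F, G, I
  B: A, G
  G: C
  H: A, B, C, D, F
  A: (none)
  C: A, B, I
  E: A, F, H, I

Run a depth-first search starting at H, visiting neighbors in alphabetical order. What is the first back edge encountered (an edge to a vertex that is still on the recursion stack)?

C->B

DFS from H (visiting neighbors in alphabetical order); mark gray on enter, black on exit:
H gray
  A gray
  A black
  B gray
    B→A: A black — skip
    G gray
      C gray
        C→A: A black — skip
        C→B: B is gray → back edge
First back edge: C → B.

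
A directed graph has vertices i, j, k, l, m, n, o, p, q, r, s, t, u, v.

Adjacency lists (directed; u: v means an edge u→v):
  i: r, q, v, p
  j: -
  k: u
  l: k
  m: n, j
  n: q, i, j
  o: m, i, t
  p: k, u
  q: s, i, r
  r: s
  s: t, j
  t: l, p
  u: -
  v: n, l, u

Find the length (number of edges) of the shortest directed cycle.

For each vertex v, BFS finds the shortest path from v back to v.
The shortest such closed walk is q → i → q, length 2.

2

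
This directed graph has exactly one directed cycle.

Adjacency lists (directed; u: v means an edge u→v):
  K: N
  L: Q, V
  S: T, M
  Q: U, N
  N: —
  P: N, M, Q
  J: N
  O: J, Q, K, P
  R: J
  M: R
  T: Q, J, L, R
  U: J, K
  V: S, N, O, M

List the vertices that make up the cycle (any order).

DFS with gray/black marking from L:
L gray
  Q gray
    U gray
      J gray
        N gray
        N black
      J black
      K gray
        K→N: N black — skip
      K black
    U black
    Q→N: N black — skip
  Q black
  V gray
    S gray
      T gray
        T→Q: Q black — skip
        T→J: J black — skip
        T→L: L is gray → back edge
Back edge closes the cycle L → V → S → T → L; its vertices are {L, S, T, V}.

L, S, T, V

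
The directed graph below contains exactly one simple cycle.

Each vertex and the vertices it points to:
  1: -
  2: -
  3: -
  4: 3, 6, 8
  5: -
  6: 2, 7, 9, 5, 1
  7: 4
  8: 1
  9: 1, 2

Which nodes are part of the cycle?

4, 6, 7

DFS with gray/black marking from 4:
4 gray
  3 gray
  3 black
  6 gray
    2 gray
    2 black
    7 gray
      7→4: 4 is gray → back edge
Back edge closes the cycle 4 → 6 → 7 → 4; its vertices are {4, 6, 7}.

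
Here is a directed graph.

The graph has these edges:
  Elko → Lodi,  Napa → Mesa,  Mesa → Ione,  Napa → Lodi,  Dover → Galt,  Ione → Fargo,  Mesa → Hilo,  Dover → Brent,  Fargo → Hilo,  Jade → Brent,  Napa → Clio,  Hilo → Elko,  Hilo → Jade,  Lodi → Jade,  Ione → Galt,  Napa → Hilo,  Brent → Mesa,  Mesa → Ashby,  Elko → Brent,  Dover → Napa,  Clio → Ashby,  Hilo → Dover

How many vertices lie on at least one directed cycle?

10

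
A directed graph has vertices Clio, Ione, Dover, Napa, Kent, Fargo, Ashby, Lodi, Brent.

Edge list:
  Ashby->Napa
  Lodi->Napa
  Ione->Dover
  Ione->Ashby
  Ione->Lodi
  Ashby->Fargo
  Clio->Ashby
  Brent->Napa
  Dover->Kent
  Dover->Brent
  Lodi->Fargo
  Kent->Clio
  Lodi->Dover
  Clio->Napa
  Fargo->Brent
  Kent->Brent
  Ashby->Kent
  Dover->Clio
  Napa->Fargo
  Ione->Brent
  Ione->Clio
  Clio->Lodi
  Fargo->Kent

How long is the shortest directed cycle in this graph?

3

For each vertex v, BFS finds the shortest path from v back to v.
The shortest such closed walk is Clio → Ashby → Kent → Clio, length 3.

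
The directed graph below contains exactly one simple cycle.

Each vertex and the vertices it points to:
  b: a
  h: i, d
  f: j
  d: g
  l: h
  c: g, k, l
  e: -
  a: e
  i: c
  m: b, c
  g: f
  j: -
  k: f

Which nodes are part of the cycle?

c, h, i, l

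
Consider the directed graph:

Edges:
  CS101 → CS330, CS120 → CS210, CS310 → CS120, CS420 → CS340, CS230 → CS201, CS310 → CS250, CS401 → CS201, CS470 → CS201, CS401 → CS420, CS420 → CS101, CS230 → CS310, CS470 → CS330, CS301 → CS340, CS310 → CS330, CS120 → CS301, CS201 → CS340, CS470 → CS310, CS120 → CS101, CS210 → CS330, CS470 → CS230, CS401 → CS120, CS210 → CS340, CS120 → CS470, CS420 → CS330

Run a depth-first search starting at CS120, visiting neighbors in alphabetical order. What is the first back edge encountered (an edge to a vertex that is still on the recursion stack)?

CS310->CS120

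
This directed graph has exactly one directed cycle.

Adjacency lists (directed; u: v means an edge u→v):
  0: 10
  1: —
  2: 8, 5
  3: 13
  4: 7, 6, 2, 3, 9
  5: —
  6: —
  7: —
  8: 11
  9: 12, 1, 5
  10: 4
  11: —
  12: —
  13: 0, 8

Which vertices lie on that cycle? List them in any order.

DFS with gray/black marking from 4:
4 gray
  7 gray
  7 black
  6 gray
  6 black
  2 gray
    8 gray
      11 gray
      11 black
    8 black
    5 gray
    5 black
  2 black
  3 gray
    13 gray
      0 gray
        10 gray
          10→4: 4 is gray → back edge
Back edge closes the cycle 4 → 3 → 13 → 0 → 10 → 4; its vertices are {0, 3, 4, 10, 13}.

0, 3, 4, 10, 13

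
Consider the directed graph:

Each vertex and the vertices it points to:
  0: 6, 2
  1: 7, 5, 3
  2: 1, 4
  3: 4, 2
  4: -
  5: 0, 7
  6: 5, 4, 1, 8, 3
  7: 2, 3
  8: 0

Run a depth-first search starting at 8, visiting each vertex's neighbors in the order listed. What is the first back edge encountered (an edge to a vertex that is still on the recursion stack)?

5→0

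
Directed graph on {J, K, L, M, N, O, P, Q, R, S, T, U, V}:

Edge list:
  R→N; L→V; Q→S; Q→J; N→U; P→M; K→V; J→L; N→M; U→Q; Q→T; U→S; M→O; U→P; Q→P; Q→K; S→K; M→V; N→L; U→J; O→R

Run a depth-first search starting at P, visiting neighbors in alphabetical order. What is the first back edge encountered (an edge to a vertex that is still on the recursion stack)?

N->M

DFS from P (visiting neighbors in alphabetical order); mark gray on enter, black on exit:
P gray
  M gray
    O gray
      R gray
        N gray
          L gray
            V gray
            V black
          L black
          N→M: M is gray → back edge
First back edge: N → M.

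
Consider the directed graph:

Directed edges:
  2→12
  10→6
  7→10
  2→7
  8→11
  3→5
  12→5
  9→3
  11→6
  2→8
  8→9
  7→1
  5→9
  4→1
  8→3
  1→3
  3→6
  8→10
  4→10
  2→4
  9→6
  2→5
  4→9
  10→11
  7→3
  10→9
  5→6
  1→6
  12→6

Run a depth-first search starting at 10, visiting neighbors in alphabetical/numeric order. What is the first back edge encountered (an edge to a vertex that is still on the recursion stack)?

5->9

DFS from 10 (visiting neighbors in alphabetical/numeric order); mark gray on enter, black on exit:
10 gray
  6 gray
  6 black
  9 gray
    3 gray
      5 gray
        5→6: 6 black — skip
        5→9: 9 is gray → back edge
First back edge: 5 → 9.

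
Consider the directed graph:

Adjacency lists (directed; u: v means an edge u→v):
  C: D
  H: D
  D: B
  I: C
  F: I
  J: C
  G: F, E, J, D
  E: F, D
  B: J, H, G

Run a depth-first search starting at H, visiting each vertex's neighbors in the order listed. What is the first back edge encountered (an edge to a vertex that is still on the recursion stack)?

DFS from H (visiting each vertex's neighbors in the order listed); mark gray on enter, black on exit:
H gray
  D gray
    B gray
      J gray
        C gray
          C→D: D is gray → back edge
First back edge: C → D.

C->D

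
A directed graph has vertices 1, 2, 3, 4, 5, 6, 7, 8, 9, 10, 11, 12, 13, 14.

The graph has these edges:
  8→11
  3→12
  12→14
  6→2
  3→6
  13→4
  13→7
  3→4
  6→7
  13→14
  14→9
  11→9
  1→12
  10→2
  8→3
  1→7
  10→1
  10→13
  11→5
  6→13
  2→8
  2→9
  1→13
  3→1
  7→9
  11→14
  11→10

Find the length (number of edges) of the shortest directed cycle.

4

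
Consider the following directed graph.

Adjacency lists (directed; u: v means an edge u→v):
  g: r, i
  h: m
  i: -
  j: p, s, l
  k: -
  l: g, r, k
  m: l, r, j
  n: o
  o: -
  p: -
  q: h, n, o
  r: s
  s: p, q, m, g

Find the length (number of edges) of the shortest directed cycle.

3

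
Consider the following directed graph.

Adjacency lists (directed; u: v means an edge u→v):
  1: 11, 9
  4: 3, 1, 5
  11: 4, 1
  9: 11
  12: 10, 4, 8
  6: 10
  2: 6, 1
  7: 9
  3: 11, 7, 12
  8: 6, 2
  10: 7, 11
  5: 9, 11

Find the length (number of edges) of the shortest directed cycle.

For each vertex v, BFS finds the shortest path from v back to v.
The shortest such closed walk is 1 → 11 → 1, length 2.

2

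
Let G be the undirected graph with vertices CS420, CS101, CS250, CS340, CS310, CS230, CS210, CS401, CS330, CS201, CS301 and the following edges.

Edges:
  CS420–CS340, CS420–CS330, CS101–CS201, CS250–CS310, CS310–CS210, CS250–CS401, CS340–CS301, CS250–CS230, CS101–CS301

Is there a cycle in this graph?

No

DFS, tracking each vertex's parent; an edge to a visited non-parent vertex closes a cycle.
Start from CS230:
visit CS230 (parent –)
  visit CS250 (parent CS230)
    visit CS310 (parent CS250)
      visit CS210 (parent CS310)
        CS210–CS310: parent, skip
      CS310–CS250: parent, skip
    CS250–CS230: parent, skip
    visit CS401 (parent CS250)
      CS401–CS250: parent, skip
visit CS420 (parent –)
  visit CS330 (parent CS420)
    CS330–CS420: parent, skip
  visit CS340 (parent CS420)
    CS340–CS420: parent, skip
    visit CS301 (parent CS340)
      visit CS101 (parent CS301)
        visit CS201 (parent CS101)
          CS201–CS101: parent, skip
        CS101–CS301: parent, skip
      CS301–CS340: parent, skip
No non-parent visited neighbor found — the graph is a forest.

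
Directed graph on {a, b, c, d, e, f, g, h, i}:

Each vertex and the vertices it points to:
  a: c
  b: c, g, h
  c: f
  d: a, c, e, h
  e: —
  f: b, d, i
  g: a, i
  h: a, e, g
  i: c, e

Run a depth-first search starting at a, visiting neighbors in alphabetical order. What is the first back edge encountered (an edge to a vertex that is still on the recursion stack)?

DFS from a (visiting neighbors in alphabetical order); mark gray on enter, black on exit:
a gray
  c gray
    f gray
      b gray
        b→c: c is gray → back edge
First back edge: b → c.

b->c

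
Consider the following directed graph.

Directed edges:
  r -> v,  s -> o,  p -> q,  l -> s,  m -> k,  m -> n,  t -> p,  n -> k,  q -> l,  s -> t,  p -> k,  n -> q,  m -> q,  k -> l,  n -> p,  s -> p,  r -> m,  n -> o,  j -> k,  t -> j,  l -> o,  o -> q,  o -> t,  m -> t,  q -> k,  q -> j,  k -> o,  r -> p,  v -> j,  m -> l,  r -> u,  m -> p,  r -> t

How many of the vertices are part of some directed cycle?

8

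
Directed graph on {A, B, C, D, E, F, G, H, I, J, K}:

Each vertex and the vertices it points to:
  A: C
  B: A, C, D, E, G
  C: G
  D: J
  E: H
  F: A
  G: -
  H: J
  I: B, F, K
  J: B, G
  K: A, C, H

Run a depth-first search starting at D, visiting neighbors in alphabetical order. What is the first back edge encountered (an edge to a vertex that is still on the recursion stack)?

DFS from D (visiting neighbors in alphabetical order); mark gray on enter, black on exit:
D gray
  J gray
    B gray
      A gray
        C gray
          G gray
          G black
        C black
      A black
      B→C: C black — skip
      B→D: D is gray → back edge
First back edge: B → D.

B->D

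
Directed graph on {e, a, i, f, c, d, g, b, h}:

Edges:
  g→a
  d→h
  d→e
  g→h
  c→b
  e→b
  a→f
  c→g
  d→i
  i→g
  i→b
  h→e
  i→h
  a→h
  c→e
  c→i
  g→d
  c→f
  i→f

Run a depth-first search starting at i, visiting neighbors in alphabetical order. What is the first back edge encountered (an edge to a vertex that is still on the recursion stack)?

DFS from i (visiting neighbors in alphabetical order); mark gray on enter, black on exit:
i gray
  b gray
  b black
  f gray
  f black
  g gray
    a gray
      a→f: f black — skip
      h gray
        e gray
          e→b: b black — skip
        e black
      h black
    a black
    d gray
      d→e: e black — skip
      d→h: h black — skip
      d→i: i is gray → back edge
First back edge: d → i.

d->i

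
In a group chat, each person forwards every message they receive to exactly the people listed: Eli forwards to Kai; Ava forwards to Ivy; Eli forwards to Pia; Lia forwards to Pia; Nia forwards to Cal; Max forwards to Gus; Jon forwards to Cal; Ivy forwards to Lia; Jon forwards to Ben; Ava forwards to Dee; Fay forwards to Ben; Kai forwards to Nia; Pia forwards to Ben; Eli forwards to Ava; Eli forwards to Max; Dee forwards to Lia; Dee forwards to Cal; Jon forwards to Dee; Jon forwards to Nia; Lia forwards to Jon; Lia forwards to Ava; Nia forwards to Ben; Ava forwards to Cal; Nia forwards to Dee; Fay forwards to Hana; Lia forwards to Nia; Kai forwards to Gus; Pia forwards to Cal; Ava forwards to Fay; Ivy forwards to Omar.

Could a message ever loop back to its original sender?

DFS with white/gray/black marking, starting from Dee:
Dee gray
  Lia gray
    Jon gray
      Jon→Dee: Dee is gray → back edge
Back edge found, so a cycle exists: Dee → Lia → Jon → Dee.

Yes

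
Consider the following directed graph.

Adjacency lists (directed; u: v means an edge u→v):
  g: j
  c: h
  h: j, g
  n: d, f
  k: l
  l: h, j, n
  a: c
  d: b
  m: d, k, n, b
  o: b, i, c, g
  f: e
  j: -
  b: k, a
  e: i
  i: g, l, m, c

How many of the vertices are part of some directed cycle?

A vertex is on a directed cycle iff it belongs to a strongly connected component of size ≥ 2 (or has a self-loop).
The vertices on cycles are {b, d, e, f, i, k, l, m, n} — 9 in total.

9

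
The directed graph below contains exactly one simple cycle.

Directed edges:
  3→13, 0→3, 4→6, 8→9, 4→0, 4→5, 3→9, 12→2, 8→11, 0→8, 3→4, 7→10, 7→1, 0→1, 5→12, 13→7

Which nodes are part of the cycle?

0, 3, 4

DFS with gray/black marking from 0:
0 gray
  1 gray
  1 black
  8 gray
    9 gray
    9 black
    11 gray
    11 black
  8 black
  3 gray
    13 gray
      7 gray
        10 gray
        10 black
        7→1: 1 black — skip
      7 black
    13 black
    4 gray
      5 gray
        12 gray
          2 gray
          2 black
        12 black
      5 black
      4→0: 0 is gray → back edge
Back edge closes the cycle 0 → 3 → 4 → 0; its vertices are {0, 3, 4}.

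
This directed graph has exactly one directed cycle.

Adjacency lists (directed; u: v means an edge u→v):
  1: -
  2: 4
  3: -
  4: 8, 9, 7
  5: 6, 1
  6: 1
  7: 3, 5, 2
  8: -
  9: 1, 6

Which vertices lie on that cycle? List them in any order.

2, 4, 7

DFS with gray/black marking from 4:
4 gray
  8 gray
  8 black
  9 gray
    1 gray
    1 black
    6 gray
      6→1: 1 black — skip
    6 black
  9 black
  7 gray
    3 gray
    3 black
    5 gray
      5→6: 6 black — skip
      5→1: 1 black — skip
    5 black
    2 gray
      2→4: 4 is gray → back edge
Back edge closes the cycle 4 → 7 → 2 → 4; its vertices are {2, 4, 7}.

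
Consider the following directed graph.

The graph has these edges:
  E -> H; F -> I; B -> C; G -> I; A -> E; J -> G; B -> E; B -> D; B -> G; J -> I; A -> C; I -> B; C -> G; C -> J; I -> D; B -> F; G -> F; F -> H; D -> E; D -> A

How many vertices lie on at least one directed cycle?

8

A vertex is on a directed cycle iff it belongs to a strongly connected component of size ≥ 2 (or has a self-loop).
The vertices on cycles are {A, B, C, D, F, G, I, J} — 8 in total.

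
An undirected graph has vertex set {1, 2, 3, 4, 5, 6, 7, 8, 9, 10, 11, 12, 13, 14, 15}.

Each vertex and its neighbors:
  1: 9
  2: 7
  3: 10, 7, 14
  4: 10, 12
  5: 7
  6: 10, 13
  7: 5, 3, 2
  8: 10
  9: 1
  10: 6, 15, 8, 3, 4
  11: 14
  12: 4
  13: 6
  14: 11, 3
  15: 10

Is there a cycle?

No

DFS, tracking each vertex's parent; an edge to a visited non-parent vertex closes a cycle.
Start from 12:
visit 12 (parent –)
  visit 4 (parent 12)
    visit 10 (parent 4)
      visit 6 (parent 10)
        6–10: parent, skip
        visit 13 (parent 6)
          13–6: parent, skip
      visit 15 (parent 10)
        15–10: parent, skip
      visit 8 (parent 10)
        8–10: parent, skip
      visit 3 (parent 10)
        3–10: parent, skip
        visit 7 (parent 3)
          visit 5 (parent 7)
            5–7: parent, skip
          7–3: parent, skip
          visit 2 (parent 7)
            2–7: parent, skip
        visit 14 (parent 3)
          visit 11 (parent 14)
            11–14: parent, skip
          14–3: parent, skip
      10–4: parent, skip
    4–12: parent, skip
visit 1 (parent –)
  visit 9 (parent 1)
    9–1: parent, skip
No non-parent visited neighbor found — the graph is a forest.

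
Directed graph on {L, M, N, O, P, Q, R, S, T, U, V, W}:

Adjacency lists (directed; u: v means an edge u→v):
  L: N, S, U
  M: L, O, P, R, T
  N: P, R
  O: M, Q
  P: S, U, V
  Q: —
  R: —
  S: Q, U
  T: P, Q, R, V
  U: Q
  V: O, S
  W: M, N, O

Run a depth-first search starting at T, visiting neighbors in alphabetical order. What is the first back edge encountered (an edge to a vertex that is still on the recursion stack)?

N->P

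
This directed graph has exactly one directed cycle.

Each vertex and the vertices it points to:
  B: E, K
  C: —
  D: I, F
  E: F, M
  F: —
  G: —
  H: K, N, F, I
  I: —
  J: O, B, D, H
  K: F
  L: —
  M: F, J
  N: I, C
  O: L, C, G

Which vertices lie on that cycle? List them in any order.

DFS with gray/black marking from J:
J gray
  O gray
    L gray
    L black
    C gray
    C black
    G gray
    G black
  O black
  B gray
    E gray
      F gray
      F black
      M gray
        M→F: F black — skip
        M→J: J is gray → back edge
Back edge closes the cycle J → B → E → M → J; its vertices are {B, E, J, M}.

B, E, J, M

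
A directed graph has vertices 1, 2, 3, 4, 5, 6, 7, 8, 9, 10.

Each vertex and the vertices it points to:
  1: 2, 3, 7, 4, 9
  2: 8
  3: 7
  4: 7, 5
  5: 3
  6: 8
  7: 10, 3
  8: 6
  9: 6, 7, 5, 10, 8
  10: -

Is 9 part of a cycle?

9 lies on a cycle iff there is a path from 9 back to itself.
Exploring from 9, it never reaches itself; equivalently, its strongly connected component is a singleton.

No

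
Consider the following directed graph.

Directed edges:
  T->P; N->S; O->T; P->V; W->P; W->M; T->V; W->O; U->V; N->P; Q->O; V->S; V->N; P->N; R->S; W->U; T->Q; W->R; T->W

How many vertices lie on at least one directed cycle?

A vertex is on a directed cycle iff it belongs to a strongly connected component of size ≥ 2 (or has a self-loop).
The vertices on cycles are {N, O, P, Q, T, V, W} — 7 in total.

7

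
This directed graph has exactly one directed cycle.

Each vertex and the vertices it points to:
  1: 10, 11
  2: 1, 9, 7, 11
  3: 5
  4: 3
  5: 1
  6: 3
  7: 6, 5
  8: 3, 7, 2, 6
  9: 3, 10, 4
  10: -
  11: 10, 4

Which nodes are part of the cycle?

1, 3, 4, 5, 11

DFS with gray/black marking from 1:
1 gray
  10 gray
  10 black
  11 gray
    11→10: 10 black — skip
    4 gray
      3 gray
        5 gray
          5→1: 1 is gray → back edge
Back edge closes the cycle 1 → 11 → 4 → 3 → 5 → 1; its vertices are {1, 3, 4, 5, 11}.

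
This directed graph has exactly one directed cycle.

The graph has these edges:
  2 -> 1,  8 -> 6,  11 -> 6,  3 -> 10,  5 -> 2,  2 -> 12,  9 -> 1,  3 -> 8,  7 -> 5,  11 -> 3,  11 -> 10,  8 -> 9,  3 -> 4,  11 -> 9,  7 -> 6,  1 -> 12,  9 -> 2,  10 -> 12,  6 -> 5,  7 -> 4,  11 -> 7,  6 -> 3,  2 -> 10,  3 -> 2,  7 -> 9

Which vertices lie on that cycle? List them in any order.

DFS with gray/black marking from 3:
3 gray
  2 gray
    10 gray
      12 gray
      12 black
    10 black
    1 gray
      1→12: 12 black — skip
    1 black
    2→12: 12 black — skip
  2 black
  4 gray
  4 black
  3→10: 10 black — skip
  8 gray
    6 gray
      5 gray
        5→2: 2 black — skip
      5 black
      6→3: 3 is gray → back edge
Back edge closes the cycle 3 → 8 → 6 → 3; its vertices are {3, 6, 8}.

3, 6, 8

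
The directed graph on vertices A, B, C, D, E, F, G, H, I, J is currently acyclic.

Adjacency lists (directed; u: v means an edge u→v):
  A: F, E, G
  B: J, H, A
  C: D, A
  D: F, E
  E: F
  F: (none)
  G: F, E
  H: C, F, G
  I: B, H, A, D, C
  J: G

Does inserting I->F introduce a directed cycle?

Adding I→F creates a cycle iff F can already reach I.
Explore from F: no path reaches I. The graph stays acyclic.

No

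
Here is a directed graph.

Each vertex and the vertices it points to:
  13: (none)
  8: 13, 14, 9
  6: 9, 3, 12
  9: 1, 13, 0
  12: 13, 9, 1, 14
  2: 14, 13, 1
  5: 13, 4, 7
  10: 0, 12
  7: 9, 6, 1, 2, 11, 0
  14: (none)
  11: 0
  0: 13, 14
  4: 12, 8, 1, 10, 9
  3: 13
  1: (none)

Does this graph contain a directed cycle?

DFS with white/gray/black marking, starting from 12:
12 gray
  13 gray
  13 black
  9 gray
    1 gray
    1 black
    9→13: 13 black — skip
    0 gray
      0→13: 13 black — skip
      14 gray
      14 black
    0 black
  9 black
  12→1: 1 black — skip
  12→14: 14 black — skip
12 black
8 gray
  8→13: 13 black — skip
  8→14: 14 black — skip
  8→9: 9 black — skip
8 black
6 gray
  6→9: 9 black — skip
  3 gray
    3→13: 13 black — skip
  3 black
  6→12: 12 black — skip
6 black
2 gray
  2→14: 14 black — skip
  2→13: 13 black — skip
  2→1: 1 black — skip
2 black
5 gray
  5→13: 13 black — skip
  4 gray
    4→12: 12 black — skip
    4→8: 8 black — skip
    4→1: 1 black — skip
    10 gray
      10→0: 0 black — skip
      10→12: 12 black — skip
    10 black
    4→9: 9 black — skip
  4 black
  7 gray
    7→9: 9 black — skip
    7→6: 6 black — skip
    7→1: 1 black — skip
    7→2: 2 black — skip
    11 gray
      11→0: 0 black — skip
    11 black
    7→0: 0 black — skip
  7 black
5 black
Every edge goes to a white or black vertex — no back edge, so the graph is acyclic.

No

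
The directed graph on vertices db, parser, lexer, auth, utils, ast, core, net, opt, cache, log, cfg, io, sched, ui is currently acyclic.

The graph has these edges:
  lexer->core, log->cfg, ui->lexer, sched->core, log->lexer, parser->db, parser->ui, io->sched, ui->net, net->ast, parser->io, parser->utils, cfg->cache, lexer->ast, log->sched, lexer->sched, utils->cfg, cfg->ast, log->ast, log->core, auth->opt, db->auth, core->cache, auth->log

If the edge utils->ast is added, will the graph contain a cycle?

Adding utils→ast creates a cycle iff ast can already reach utils.
Explore from ast: no path reaches utils. The graph stays acyclic.

No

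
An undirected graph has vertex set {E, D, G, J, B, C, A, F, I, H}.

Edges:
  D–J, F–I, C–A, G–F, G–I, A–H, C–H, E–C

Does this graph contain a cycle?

DFS, tracking each vertex's parent; an edge to a visited non-parent vertex closes a cycle.
Start from E:
visit E (parent –)
  visit C (parent E)
    C–E: parent, skip
    visit H (parent C)
      visit A (parent H)
        A–H: parent, skip
        A–C: C visited and ≠ parent → cycle
Cycle: C – H – A – C.

Yes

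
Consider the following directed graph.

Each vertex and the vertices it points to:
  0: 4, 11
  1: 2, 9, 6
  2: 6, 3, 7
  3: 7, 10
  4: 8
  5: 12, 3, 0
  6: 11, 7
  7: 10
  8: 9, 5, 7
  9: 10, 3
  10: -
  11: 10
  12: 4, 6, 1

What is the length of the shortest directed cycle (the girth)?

4

For each vertex v, BFS finds the shortest path from v back to v.
The shortest such closed walk is 5 → 0 → 4 → 8 → 5, length 4.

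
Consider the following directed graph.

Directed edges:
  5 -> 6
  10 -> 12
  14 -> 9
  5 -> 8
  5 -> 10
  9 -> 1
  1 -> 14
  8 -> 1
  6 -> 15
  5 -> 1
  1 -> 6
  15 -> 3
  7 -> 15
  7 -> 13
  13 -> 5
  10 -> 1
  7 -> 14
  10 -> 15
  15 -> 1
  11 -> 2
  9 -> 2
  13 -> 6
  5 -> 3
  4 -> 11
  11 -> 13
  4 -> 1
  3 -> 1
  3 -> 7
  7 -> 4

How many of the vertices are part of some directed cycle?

13

A vertex is on a directed cycle iff it belongs to a strongly connected component of size ≥ 2 (or has a self-loop).
The vertices on cycles are {1, 3, 4, 5, 6, 7, 8, 9, 10, 11, 13, 14, 15} — 13 in total.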